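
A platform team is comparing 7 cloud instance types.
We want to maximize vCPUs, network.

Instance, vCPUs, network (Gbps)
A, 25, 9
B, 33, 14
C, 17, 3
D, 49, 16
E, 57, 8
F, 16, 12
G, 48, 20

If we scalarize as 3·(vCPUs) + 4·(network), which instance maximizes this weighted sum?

A: 3·25 + 4·9 = 111
B: 3·33 + 4·14 = 155
C: 3·17 + 4·3 = 63
D: 3·49 + 4·16 = 211
E: 3·57 + 4·8 = 203
F: 3·16 + 4·12 = 96
G: 3·48 + 4·20 = 224
Highest: G at 224.

G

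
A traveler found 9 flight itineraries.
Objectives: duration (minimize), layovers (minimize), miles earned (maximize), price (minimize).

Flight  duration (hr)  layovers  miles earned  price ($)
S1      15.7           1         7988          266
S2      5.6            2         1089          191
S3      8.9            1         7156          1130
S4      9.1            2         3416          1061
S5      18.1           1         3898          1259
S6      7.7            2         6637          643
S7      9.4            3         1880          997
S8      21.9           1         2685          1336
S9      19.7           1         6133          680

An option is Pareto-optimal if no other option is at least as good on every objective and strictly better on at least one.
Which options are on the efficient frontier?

S1, S2, S3, S6

S1: not dominated (best miles earned).
S2: not dominated (best duration).
S3: not dominated.
S4: dominated by S6 (duration 7.7≤9.1, layovers 2≤2, miles earned 6637≥3416, price 643≤1061).
S5: dominated by S1 (duration 15.7≤18.1, layovers 1≤1, miles earned 7988≥3898, price 266≤1259).
S6: not dominated.
S7: dominated by S6 (duration 7.7≤9.4, layovers 2≤3, miles earned 6637≥1880, price 643≤997).
S8: dominated by S1 (duration 15.7≤21.9, layovers 1≤1, miles earned 7988≥2685, price 266≤1336).
S9: dominated by S1 (duration 15.7≤19.7, layovers 1≤1, miles earned 7988≥6133, price 266≤680).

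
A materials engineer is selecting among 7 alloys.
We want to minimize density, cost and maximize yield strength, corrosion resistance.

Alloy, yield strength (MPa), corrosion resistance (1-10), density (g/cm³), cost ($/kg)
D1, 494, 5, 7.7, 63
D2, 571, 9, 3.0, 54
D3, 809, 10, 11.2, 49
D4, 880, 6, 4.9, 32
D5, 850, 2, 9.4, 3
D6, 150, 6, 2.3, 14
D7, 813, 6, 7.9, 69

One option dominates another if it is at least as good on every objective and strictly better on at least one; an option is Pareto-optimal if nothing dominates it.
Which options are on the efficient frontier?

D1: dominated by D2 (yield strength 571≥494, corrosion resistance 9≥5, density 3.0≤7.7, cost 54≤63).
D2: not dominated.
D3: not dominated (best corrosion resistance).
D4: not dominated (best yield strength).
D5: not dominated (best cost).
D6: not dominated (best density).
D7: dominated by D4 (yield strength 880≥813, corrosion resistance 6≥6, density 4.9≤7.9, cost 32≤69).

D2, D3, D4, D5, D6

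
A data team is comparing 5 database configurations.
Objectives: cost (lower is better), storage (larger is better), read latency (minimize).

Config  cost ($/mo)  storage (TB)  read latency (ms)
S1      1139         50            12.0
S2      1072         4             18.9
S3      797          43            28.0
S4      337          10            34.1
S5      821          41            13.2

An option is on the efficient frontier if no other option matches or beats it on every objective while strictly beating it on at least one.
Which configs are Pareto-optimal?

S1: not dominated (best storage).
S2: dominated by S5 (cost 821≤1072, storage 41≥4, read latency 13.2≤18.9).
S3: not dominated.
S4: not dominated (best cost).
S5: not dominated.

S1, S3, S4, S5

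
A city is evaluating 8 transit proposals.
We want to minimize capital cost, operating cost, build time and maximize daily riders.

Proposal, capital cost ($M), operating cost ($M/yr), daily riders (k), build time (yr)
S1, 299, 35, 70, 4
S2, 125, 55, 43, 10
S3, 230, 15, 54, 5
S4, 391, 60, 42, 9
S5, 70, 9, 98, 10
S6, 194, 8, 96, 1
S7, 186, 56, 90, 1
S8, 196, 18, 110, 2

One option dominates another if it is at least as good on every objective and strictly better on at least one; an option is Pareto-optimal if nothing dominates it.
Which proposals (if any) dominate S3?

S6: capital cost 194≤230, operating cost 8≤15, daily riders 96≥54, build time 1≤5 — dominates S3.
Others (S1, S2, S4, S5, S7, S8) are each worse than S3 on at least one objective.

S6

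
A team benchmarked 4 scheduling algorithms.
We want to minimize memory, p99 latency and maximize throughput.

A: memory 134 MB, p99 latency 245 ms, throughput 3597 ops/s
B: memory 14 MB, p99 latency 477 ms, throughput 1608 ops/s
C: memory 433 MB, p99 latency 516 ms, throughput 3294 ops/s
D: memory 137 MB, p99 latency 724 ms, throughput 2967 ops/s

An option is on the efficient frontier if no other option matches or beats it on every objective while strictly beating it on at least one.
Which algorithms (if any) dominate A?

B: worse on p99 latency (477 vs 245).
C: worse on memory (433 vs 134).
D: worse on memory (137 vs 134).
No option dominates A.

none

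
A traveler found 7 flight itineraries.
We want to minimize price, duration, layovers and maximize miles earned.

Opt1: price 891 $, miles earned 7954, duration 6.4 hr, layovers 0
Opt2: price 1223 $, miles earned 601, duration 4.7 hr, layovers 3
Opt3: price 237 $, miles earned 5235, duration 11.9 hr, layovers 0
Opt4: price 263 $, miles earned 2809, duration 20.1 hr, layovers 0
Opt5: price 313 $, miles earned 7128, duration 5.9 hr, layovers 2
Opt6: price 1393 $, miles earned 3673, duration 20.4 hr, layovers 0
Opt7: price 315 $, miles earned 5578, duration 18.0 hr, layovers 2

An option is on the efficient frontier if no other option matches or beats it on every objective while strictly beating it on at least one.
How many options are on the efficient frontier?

4

Opt1: not dominated (best miles earned).
Opt2: not dominated (best duration).
Opt3: not dominated (best price).
Opt4: dominated by Opt3 (price 237≤263, miles earned 5235≥2809, duration 11.9≤20.1, layovers 0≤0).
Opt5: not dominated.
Opt6: dominated by Opt1 (price 891≤1393, miles earned 7954≥3673, duration 6.4≤20.4, layovers 0≤0).
Opt7: dominated by Opt5 (price 313≤315, miles earned 7128≥5578, duration 5.9≤18.0, layovers 2≤2).
Pareto-optimal: Opt1, Opt2, Opt3, Opt5 → 4.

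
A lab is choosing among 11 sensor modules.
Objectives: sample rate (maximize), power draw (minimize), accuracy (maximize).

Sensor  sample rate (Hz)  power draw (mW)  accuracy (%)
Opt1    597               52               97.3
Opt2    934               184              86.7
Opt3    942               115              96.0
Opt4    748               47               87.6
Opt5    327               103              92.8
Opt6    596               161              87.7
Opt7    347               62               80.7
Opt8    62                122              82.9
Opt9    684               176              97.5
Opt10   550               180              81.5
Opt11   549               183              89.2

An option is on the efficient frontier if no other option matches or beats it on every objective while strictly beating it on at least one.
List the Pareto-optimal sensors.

Opt1: not dominated.
Opt2: dominated by Opt3 (sample rate 942≥934, power draw 115≤184, accuracy 96.0≥86.7).
Opt3: not dominated (best sample rate).
Opt4: not dominated (best power draw).
Opt5: dominated by Opt1 (sample rate 597≥327, power draw 52≤103, accuracy 97.3≥92.8).
Opt6: dominated by Opt1 (sample rate 597≥596, power draw 52≤161, accuracy 97.3≥87.7).
Opt7: dominated by Opt1 (sample rate 597≥347, power draw 52≤62, accuracy 97.3≥80.7).
Opt8: dominated by Opt1 (sample rate 597≥62, power draw 52≤122, accuracy 97.3≥82.9).
Opt9: not dominated (best accuracy).
Opt10: dominated by Opt1 (sample rate 597≥550, power draw 52≤180, accuracy 97.3≥81.5).
Opt11: dominated by Opt1 (sample rate 597≥549, power draw 52≤183, accuracy 97.3≥89.2).

Opt1, Opt3, Opt4, Opt9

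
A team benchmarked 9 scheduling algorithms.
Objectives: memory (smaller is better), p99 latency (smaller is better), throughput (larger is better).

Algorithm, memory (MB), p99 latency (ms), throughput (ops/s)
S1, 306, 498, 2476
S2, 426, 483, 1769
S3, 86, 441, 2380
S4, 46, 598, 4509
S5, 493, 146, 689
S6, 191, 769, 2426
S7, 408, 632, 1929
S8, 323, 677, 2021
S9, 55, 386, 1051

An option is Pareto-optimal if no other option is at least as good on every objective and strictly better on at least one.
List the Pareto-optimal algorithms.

S1: not dominated.
S2: dominated by S3 (memory 86≤426, p99 latency 441≤483, throughput 2380≥1769).
S3: not dominated.
S4: not dominated (best memory).
S5: not dominated (best p99 latency).
S6: dominated by S4 (memory 46≤191, p99 latency 598≤769, throughput 4509≥2426).
S7: dominated by S1 (memory 306≤408, p99 latency 498≤632, throughput 2476≥1929).
S8: dominated by S1 (memory 306≤323, p99 latency 498≤677, throughput 2476≥2021).
S9: not dominated.

S1, S3, S4, S5, S9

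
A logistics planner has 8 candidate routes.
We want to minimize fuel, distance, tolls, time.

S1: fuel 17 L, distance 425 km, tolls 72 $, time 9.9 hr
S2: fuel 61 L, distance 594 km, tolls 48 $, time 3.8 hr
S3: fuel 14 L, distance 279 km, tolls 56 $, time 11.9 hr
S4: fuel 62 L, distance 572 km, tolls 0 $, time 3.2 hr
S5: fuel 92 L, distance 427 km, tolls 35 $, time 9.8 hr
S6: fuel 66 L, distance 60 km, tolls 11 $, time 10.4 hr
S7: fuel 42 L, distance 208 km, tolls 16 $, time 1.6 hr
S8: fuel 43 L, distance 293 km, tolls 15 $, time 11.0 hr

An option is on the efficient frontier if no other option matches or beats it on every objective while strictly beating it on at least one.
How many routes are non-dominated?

S1: not dominated.
S2: dominated by S7 (fuel 42≤61, distance 208≤594, tolls 16≤48, time 1.6≤3.8).
S3: not dominated (best fuel).
S4: not dominated (best tolls).
S5: dominated by S7 (fuel 42≤92, distance 208≤427, tolls 16≤35, time 1.6≤9.8).
S6: not dominated (best distance).
S7: not dominated (best time).
S8: not dominated.
Pareto-optimal: S1, S3, S4, S6, S7, S8 → 6.

6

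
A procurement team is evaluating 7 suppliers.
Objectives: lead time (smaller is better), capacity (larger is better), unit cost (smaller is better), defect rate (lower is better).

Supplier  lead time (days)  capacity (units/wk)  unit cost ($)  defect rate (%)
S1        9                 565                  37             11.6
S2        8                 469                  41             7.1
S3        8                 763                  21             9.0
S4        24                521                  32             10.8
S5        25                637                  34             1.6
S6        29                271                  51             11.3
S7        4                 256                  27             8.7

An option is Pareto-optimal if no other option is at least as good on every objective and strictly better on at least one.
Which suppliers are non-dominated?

S1: dominated by S3 (lead time 8≤9, capacity 763≥565, unit cost 21≤37, defect rate 9.0≤11.6).
S2: not dominated.
S3: not dominated (best capacity).
S4: dominated by S3 (lead time 8≤24, capacity 763≥521, unit cost 21≤32, defect rate 9.0≤10.8).
S5: not dominated (best defect rate).
S6: dominated by S2 (lead time 8≤29, capacity 469≥271, unit cost 41≤51, defect rate 7.1≤11.3).
S7: not dominated (best lead time).

S2, S3, S5, S7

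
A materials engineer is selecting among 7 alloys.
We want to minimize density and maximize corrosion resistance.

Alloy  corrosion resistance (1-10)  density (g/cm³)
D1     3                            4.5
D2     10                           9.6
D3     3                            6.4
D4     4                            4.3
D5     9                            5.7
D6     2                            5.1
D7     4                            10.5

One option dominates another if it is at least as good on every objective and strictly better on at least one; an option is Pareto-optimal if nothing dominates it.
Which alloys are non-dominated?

D1: dominated by D4 (corrosion resistance 4≥3, density 4.3≤4.5).
D2: not dominated (best corrosion resistance).
D3: dominated by D1 (corrosion resistance 3≥3, density 4.5≤6.4).
D4: not dominated (best density).
D5: not dominated.
D6: dominated by D1 (corrosion resistance 3≥2, density 4.5≤5.1).
D7: dominated by D2 (corrosion resistance 10≥4, density 9.6≤10.5).

D2, D4, D5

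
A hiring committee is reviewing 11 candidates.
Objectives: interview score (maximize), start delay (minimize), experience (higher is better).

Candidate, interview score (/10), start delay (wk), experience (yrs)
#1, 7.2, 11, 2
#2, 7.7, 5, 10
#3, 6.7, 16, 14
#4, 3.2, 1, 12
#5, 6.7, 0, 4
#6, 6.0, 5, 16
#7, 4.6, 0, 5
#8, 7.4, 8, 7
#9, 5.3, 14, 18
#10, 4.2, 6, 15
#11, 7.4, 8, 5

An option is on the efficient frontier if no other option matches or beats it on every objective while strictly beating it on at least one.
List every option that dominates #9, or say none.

none

#1: worse on experience (2 vs 18).
#2: worse on experience (10 vs 18).
#3: worse on start delay (16 vs 14).
#4: worse on interview score (3.2 vs 5.3).
#5: worse on experience (4 vs 18).
#6: worse on experience (16 vs 18).
#7: worse on interview score (4.6 vs 5.3).
#8: worse on experience (7 vs 18).
#10: worse on interview score (4.2 vs 5.3).
#11: worse on experience (5 vs 18).
No option dominates #9.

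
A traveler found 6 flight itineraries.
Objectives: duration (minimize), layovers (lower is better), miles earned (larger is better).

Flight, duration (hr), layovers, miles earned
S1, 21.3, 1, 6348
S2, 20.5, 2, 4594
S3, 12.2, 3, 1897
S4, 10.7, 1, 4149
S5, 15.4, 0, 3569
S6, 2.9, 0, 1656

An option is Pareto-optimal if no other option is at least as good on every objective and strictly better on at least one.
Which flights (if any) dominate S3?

S4: duration 10.7≤12.2, layovers 1≤3, miles earned 4149≥1897 — dominates S3.
Others (S1, S2, S5, S6) are each worse than S3 on at least one objective.

S4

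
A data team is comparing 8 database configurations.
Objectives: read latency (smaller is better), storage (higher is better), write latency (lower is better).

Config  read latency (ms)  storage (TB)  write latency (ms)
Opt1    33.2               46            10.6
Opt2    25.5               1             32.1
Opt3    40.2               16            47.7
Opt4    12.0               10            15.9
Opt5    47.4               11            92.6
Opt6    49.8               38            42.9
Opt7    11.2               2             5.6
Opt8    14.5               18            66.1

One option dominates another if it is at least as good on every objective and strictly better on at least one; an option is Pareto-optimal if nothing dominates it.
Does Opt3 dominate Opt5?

Opt3 vs Opt5: read latency 40.2≤47.4, storage 16≥11, write latency 47.7≤92.6 — Opt3 is at least as good on every objective with at least one strict improvement.

Yes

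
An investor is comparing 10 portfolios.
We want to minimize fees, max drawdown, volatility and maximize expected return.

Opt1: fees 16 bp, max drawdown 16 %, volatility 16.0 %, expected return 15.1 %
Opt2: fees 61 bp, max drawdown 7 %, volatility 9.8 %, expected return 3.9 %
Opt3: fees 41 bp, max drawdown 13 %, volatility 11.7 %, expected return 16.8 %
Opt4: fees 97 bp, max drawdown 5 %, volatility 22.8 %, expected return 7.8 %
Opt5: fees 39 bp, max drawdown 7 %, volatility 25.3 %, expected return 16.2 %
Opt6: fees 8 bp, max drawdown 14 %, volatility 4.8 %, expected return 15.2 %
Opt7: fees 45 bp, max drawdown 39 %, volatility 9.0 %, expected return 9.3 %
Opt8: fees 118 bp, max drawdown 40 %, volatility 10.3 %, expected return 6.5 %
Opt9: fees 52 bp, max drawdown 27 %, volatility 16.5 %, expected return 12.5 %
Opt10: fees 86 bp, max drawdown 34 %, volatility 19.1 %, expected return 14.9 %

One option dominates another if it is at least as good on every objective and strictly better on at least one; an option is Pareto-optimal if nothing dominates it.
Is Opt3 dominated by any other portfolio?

Opt1: worse on max drawdown (16 vs 13).
Opt2: worse on fees (61 vs 41).
Opt4: worse on fees (97 vs 41).
Opt5: worse on volatility (25.3 vs 11.7).
Opt6: worse on max drawdown (14 vs 13).
Opt7: worse on fees (45 vs 41).
Opt8: worse on fees (118 vs 41).
Opt9: worse on fees (52 vs 41).
Opt10: worse on fees (86 vs 41).
No option is at least as good as Opt3 on every objective and strictly better on one.

No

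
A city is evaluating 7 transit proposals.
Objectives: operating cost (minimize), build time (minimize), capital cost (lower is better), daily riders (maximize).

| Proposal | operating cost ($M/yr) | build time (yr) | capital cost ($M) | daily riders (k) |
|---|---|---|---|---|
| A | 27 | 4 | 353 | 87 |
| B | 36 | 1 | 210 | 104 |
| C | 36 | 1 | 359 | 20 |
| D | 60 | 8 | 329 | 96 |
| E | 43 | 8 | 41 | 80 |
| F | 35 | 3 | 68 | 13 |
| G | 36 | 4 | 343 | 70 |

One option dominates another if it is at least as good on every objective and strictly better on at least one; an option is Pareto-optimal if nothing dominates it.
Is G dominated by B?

Yes

B vs G: operating cost 36≤36, build time 1≤4, capital cost 210≤343, daily riders 104≥70 — B is at least as good on every objective with at least one strict improvement.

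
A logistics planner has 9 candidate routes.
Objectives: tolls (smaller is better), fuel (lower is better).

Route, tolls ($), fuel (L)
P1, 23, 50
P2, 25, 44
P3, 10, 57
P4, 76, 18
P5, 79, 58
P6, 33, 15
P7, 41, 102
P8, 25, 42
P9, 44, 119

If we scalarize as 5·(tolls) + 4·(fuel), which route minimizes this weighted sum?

P6

P1: 5·23 + 4·50 = 315
P2: 5·25 + 4·44 = 301
P3: 5·10 + 4·57 = 278
P4: 5·76 + 4·18 = 452
P5: 5·79 + 4·58 = 627
P6: 5·33 + 4·15 = 225
P7: 5·41 + 4·102 = 613
P8: 5·25 + 4·42 = 293
P9: 5·44 + 4·119 = 696
Lowest: P6 at 225.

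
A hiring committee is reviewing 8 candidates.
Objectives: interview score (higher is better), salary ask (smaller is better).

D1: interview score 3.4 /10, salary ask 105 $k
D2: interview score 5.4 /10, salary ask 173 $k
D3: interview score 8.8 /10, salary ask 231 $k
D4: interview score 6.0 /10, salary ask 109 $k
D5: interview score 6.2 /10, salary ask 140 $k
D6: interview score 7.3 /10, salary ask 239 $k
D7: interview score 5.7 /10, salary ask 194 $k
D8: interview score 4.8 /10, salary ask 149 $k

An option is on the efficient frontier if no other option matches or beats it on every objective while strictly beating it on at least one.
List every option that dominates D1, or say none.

none

D2: worse on salary ask (173 vs 105).
D3: worse on salary ask (231 vs 105).
D4: worse on salary ask (109 vs 105).
D5: worse on salary ask (140 vs 105).
D6: worse on salary ask (239 vs 105).
D7: worse on salary ask (194 vs 105).
D8: worse on salary ask (149 vs 105).
No option dominates D1.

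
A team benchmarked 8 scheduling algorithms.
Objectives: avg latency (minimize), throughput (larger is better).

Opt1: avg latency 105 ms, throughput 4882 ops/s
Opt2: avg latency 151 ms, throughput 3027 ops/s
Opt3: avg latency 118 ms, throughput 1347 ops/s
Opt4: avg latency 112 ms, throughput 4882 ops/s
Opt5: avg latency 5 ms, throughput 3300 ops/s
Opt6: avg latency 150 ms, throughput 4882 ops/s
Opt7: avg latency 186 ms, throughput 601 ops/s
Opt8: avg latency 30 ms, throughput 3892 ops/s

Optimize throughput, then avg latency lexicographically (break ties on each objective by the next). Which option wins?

First maximize throughput: best is 4882, kept {Opt1, Opt4, Opt6}.
Then minimize avg latency: best is 105, kept {Opt1}.

Opt1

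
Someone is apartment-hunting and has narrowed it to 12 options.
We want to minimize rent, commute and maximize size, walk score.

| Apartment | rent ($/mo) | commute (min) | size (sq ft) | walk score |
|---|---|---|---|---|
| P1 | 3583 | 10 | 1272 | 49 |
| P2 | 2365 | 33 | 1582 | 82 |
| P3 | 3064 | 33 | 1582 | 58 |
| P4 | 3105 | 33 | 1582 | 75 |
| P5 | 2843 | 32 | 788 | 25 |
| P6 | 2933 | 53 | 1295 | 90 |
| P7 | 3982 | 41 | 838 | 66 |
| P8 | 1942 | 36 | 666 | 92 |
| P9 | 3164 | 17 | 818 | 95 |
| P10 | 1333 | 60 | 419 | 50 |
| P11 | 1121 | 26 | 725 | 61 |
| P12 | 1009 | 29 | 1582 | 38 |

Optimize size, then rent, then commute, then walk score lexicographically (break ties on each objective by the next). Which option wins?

P12

First maximize size: best is 1582, kept {P2, P3, P4, P12}.
Then minimize rent: best is 1009, kept {P12}.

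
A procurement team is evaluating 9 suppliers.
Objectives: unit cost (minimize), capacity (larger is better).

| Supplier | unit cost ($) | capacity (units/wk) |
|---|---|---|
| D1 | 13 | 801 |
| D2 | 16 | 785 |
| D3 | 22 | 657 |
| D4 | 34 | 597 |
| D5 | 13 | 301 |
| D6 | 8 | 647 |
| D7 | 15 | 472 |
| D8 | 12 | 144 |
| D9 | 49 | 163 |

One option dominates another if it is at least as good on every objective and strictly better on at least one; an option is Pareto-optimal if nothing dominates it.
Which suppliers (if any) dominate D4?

D1, D2, D3, D6

D1: unit cost 13≤34, capacity 801≥597 — dominates D4.
D2: unit cost 16≤34, capacity 785≥597 — dominates D4.
D3: unit cost 22≤34, capacity 657≥597 — dominates D4.
D6: unit cost 8≤34, capacity 647≥597 — dominates D4.
Others (D5, D7, D8, D9) are each worse than D4 on at least one objective.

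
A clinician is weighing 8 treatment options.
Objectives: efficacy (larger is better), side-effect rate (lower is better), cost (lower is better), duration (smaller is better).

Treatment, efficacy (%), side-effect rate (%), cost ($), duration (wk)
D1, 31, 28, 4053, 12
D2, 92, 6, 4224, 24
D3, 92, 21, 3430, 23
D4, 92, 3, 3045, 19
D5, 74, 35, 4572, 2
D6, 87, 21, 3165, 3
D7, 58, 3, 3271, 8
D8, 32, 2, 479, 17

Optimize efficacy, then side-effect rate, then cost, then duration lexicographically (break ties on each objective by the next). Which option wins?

D4

First maximize efficacy: best is 92, kept {D2, D3, D4}.
Then minimize side-effect rate: best is 3, kept {D4}.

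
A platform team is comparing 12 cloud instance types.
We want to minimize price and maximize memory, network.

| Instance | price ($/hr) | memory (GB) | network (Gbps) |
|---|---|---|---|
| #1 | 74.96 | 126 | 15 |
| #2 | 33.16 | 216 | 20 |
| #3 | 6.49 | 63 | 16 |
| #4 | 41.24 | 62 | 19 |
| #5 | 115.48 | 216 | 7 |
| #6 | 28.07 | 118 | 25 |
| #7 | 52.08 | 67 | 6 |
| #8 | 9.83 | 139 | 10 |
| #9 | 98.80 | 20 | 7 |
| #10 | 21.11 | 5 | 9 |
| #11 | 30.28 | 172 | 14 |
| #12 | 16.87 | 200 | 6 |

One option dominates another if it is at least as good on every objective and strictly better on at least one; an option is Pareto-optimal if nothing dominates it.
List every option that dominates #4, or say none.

#2: price 33.16≤41.24, memory 216≥62, network 20≥19 — dominates #4.
#6: price 28.07≤41.24, memory 118≥62, network 25≥19 — dominates #4.
Others (#1, #3, #5, #7, #8, #9, #10, #11, #12) are each worse than #4 on at least one objective.

#2, #6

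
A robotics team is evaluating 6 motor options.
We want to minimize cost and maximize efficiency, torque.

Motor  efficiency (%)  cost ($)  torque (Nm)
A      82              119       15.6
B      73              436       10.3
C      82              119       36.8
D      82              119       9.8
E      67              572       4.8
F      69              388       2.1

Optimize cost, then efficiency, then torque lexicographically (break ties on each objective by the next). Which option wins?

C

First minimize cost: best is 119, kept {A, C, D}.
Then maximize efficiency: best is 82, kept {A, C, D}.
Then maximize torque: best is 36.8, kept {C}.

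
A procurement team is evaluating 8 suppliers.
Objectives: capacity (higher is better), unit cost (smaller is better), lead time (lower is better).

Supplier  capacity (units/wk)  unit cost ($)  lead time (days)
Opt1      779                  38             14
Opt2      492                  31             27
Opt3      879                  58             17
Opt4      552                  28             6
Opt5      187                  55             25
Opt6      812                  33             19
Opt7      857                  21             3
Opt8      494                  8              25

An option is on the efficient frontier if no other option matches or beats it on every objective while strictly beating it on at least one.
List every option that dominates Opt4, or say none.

Opt7: capacity 857≥552, unit cost 21≤28, lead time 3≤6 — dominates Opt4.
Others (Opt1, Opt2, Opt3, Opt5, Opt6, Opt8) are each worse than Opt4 on at least one objective.

Opt7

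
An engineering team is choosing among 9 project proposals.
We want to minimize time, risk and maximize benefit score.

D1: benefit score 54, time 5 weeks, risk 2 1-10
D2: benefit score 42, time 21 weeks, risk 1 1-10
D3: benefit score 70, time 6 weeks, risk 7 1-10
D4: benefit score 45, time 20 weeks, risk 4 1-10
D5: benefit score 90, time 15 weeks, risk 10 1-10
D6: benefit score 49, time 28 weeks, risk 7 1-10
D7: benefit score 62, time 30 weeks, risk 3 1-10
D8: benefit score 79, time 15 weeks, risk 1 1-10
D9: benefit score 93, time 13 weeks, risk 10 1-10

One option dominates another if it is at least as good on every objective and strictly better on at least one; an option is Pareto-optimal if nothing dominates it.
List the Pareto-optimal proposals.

D1: not dominated (best time).
D2: dominated by D8 (benefit score 79≥42, time 15≤21, risk 1≤1).
D3: not dominated.
D4: dominated by D1 (benefit score 54≥45, time 5≤20, risk 2≤4).
D5: dominated by D9 (benefit score 93≥90, time 13≤15, risk 10≤10).
D6: dominated by D1 (benefit score 54≥49, time 5≤28, risk 2≤7).
D7: dominated by D8 (benefit score 79≥62, time 15≤30, risk 1≤3).
D8: not dominated.
D9: not dominated (best benefit score).

D1, D3, D8, D9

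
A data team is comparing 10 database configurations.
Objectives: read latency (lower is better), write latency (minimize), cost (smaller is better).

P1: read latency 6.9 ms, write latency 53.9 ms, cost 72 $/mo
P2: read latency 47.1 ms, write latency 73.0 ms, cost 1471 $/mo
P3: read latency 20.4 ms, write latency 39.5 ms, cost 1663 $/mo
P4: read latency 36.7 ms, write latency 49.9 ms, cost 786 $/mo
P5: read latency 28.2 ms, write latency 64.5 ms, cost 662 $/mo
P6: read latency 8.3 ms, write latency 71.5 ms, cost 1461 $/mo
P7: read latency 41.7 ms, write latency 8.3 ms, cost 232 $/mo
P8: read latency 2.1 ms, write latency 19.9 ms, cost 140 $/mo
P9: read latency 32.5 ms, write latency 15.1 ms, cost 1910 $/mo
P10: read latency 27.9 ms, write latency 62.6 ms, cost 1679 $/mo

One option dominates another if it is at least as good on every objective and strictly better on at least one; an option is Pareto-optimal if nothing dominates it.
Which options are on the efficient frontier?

P1, P7, P8, P9

P1: not dominated (best cost).
P2: dominated by P1 (read latency 6.9≤47.1, write latency 53.9≤73.0, cost 72≤1471).
P3: dominated by P8 (read latency 2.1≤20.4, write latency 19.9≤39.5, cost 140≤1663).
P4: dominated by P8 (read latency 2.1≤36.7, write latency 19.9≤49.9, cost 140≤786).
P5: dominated by P1 (read latency 6.9≤28.2, write latency 53.9≤64.5, cost 72≤662).
P6: dominated by P1 (read latency 6.9≤8.3, write latency 53.9≤71.5, cost 72≤1461).
P7: not dominated (best write latency).
P8: not dominated (best read latency).
P9: not dominated.
P10: dominated by P1 (read latency 6.9≤27.9, write latency 53.9≤62.6, cost 72≤1679).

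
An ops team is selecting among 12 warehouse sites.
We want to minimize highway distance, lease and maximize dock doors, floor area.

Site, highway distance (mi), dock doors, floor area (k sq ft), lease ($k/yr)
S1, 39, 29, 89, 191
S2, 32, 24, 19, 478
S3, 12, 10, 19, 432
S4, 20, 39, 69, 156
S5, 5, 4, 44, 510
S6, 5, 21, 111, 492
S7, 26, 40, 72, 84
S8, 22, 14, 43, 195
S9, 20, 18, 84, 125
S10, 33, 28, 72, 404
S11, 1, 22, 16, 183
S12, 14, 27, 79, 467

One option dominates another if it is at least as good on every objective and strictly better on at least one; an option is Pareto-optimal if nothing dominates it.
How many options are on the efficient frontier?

S1: not dominated.
S2: dominated by S4 (highway distance 20≤32, dock doors 39≥24, floor area 69≥19, lease 156≤478).
S3: not dominated.
S4: not dominated.
S5: dominated by S6 (highway distance 5≤5, dock doors 21≥4, floor area 111≥44, lease 492≤510).
S6: not dominated (best floor area).
S7: not dominated (best dock doors).
S8: dominated by S4 (highway distance 20≤22, dock doors 39≥14, floor area 69≥43, lease 156≤195).
S9: not dominated.
S10: dominated by S7 (highway distance 26≤33, dock doors 40≥28, floor area 72≥72, lease 84≤404).
S11: not dominated (best highway distance).
S12: not dominated.
Pareto-optimal: S1, S3, S4, S6, S7, S9, S11, S12 → 8.

8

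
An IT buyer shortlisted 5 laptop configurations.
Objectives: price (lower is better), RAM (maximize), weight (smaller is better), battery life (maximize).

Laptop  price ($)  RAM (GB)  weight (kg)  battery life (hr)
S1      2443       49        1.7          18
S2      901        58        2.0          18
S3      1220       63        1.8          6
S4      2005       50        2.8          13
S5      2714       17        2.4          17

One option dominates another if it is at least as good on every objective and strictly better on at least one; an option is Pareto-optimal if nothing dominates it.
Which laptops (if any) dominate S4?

S2

S2: price 901≤2005, RAM 58≥50, weight 2.0≤2.8, battery life 18≥13 — dominates S4.
Others (S1, S3, S5) are each worse than S4 on at least one objective.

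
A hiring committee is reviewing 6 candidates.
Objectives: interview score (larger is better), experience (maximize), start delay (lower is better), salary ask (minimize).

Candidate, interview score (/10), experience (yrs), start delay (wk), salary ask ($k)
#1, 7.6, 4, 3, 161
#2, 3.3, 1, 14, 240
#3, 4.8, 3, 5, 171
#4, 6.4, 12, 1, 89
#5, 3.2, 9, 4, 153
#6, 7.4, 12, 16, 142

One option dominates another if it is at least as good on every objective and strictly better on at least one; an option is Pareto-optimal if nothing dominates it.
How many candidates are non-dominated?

3

#1: not dominated (best interview score).
#2: dominated by #1 (interview score 7.6≥3.3, experience 4≥1, start delay 3≤14, salary ask 161≤240).
#3: dominated by #1 (interview score 7.6≥4.8, experience 4≥3, start delay 3≤5, salary ask 161≤171).
#4: not dominated (best start delay).
#5: dominated by #4 (interview score 6.4≥3.2, experience 12≥9, start delay 1≤4, salary ask 89≤153).
#6: not dominated.
Pareto-optimal: #1, #4, #6 → 3.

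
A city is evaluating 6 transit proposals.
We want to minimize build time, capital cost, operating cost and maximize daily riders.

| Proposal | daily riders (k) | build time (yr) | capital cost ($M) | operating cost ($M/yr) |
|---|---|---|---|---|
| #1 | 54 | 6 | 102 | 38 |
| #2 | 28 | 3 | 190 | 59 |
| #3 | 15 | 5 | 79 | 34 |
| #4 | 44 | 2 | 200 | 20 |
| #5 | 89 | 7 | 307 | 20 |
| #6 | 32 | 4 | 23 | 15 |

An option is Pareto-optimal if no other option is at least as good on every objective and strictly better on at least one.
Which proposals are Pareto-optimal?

#1: not dominated.
#2: not dominated.
#3: dominated by #6 (daily riders 32≥15, build time 4≤5, capital cost 23≤79, operating cost 15≤34).
#4: not dominated (best build time).
#5: not dominated (best daily riders).
#6: not dominated (best capital cost).

#1, #2, #4, #5, #6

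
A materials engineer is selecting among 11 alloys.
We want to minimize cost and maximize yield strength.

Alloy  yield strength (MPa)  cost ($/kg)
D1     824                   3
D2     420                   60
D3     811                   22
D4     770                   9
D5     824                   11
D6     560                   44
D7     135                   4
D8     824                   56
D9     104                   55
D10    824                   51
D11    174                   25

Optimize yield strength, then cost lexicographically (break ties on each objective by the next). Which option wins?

D1

First maximize yield strength: best is 824, kept {D1, D5, D8, D10}.
Then minimize cost: best is 3, kept {D1}.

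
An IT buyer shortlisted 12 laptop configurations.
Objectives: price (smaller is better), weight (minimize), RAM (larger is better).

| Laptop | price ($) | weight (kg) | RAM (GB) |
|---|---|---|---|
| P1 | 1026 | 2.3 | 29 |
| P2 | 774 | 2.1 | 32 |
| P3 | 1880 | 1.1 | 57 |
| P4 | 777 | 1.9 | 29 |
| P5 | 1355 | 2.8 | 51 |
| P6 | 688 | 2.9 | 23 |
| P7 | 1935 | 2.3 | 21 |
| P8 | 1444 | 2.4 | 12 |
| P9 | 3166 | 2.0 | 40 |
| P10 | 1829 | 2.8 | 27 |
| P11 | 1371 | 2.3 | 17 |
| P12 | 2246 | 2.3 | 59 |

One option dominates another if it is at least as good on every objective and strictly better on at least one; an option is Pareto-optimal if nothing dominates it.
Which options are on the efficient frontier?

P1: dominated by P2 (price 774≤1026, weight 2.1≤2.3, RAM 32≥29).
P2: not dominated.
P3: not dominated (best weight).
P4: not dominated.
P5: not dominated.
P6: not dominated (best price).
P7: dominated by P1 (price 1026≤1935, weight 2.3≤2.3, RAM 29≥21).
P8: dominated by P1 (price 1026≤1444, weight 2.3≤2.4, RAM 29≥12).
P9: dominated by P3 (price 1880≤3166, weight 1.1≤2.0, RAM 57≥40).
P10: dominated by P1 (price 1026≤1829, weight 2.3≤2.8, RAM 29≥27).
P11: dominated by P1 (price 1026≤1371, weight 2.3≤2.3, RAM 29≥17).
P12: not dominated (best RAM).

P2, P3, P4, P5, P6, P12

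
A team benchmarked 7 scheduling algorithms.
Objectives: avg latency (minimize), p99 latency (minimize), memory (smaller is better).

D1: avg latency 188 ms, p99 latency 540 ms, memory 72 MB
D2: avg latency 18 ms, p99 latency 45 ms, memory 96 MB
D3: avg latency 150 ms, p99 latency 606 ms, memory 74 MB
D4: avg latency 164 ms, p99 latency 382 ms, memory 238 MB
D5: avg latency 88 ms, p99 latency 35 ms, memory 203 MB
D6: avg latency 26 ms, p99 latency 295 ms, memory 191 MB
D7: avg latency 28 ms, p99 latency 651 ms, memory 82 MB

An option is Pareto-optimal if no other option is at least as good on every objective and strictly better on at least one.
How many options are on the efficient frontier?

5

D1: not dominated (best memory).
D2: not dominated (best avg latency).
D3: not dominated.
D4: dominated by D2 (avg latency 18≤164, p99 latency 45≤382, memory 96≤238).
D5: not dominated (best p99 latency).
D6: dominated by D2 (avg latency 18≤26, p99 latency 45≤295, memory 96≤191).
D7: not dominated.
Pareto-optimal: D1, D2, D3, D5, D7 → 5.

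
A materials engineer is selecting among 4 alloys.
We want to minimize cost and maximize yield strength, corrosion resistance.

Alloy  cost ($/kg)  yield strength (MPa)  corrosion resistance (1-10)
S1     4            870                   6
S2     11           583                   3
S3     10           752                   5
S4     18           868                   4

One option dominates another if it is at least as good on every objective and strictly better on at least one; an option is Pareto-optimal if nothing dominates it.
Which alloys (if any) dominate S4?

S1

S1: cost 4≤18, yield strength 870≥868, corrosion resistance 6≥4 — dominates S4.
Others (S2, S3) are each worse than S4 on at least one objective.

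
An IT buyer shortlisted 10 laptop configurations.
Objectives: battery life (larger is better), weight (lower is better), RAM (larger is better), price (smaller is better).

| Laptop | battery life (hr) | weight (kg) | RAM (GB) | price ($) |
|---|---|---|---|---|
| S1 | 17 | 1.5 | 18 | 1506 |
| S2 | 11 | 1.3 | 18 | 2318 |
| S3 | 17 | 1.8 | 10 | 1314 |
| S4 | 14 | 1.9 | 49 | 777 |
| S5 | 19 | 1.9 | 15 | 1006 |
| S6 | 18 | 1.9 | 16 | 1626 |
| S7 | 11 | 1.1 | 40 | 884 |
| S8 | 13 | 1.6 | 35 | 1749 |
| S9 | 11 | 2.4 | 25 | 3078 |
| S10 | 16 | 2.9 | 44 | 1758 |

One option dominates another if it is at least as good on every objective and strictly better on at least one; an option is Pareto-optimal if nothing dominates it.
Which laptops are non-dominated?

S1: not dominated.
S2: dominated by S7 (battery life 11≥11, weight 1.1≤1.3, RAM 40≥18, price 884≤2318).
S3: not dominated.
S4: not dominated (best RAM).
S5: not dominated (best battery life).
S6: not dominated.
S7: not dominated (best weight).
S8: not dominated.
S9: dominated by S4 (battery life 14≥11, weight 1.9≤2.4, RAM 49≥25, price 777≤3078).
S10: not dominated.

S1, S3, S4, S5, S6, S7, S8, S10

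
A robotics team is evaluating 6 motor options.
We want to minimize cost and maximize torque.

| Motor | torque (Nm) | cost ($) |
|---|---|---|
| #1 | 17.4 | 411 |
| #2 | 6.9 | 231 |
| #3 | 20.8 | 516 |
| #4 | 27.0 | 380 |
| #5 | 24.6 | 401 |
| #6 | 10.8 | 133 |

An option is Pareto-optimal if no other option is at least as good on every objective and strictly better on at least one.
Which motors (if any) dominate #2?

#6: torque 10.8≥6.9, cost 133≤231 — dominates #2.
Others (#1, #3, #4, #5) are each worse than #2 on at least one objective.

#6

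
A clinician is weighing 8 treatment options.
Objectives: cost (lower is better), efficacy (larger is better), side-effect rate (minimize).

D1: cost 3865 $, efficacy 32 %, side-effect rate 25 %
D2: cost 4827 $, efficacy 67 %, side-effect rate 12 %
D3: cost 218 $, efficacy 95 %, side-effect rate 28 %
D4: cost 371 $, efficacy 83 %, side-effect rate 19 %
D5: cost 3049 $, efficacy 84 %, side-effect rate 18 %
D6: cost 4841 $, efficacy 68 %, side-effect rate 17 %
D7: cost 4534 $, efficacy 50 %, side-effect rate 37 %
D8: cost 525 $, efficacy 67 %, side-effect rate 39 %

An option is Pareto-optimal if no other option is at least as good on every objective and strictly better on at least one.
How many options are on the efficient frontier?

D1: dominated by D4 (cost 371≤3865, efficacy 83≥32, side-effect rate 19≤25).
D2: not dominated (best side-effect rate).
D3: not dominated (best cost).
D4: not dominated.
D5: not dominated.
D6: not dominated.
D7: dominated by D3 (cost 218≤4534, efficacy 95≥50, side-effect rate 28≤37).
D8: dominated by D3 (cost 218≤525, efficacy 95≥67, side-effect rate 28≤39).
Pareto-optimal: D2, D3, D4, D5, D6 → 5.

5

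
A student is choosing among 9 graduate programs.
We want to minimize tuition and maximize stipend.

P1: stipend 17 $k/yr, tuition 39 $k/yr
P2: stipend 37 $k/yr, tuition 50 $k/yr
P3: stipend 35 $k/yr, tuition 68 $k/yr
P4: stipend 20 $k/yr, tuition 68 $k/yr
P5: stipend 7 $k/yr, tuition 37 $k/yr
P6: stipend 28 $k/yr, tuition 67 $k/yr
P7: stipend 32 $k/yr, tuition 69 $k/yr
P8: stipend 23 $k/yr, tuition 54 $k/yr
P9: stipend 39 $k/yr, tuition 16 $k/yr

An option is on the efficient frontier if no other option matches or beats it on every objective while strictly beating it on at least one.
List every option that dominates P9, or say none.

P1: worse on stipend (17 vs 39).
P2: worse on stipend (37 vs 39).
P3: worse on stipend (35 vs 39).
P4: worse on stipend (20 vs 39).
P5: worse on stipend (7 vs 39).
P6: worse on stipend (28 vs 39).
P7: worse on stipend (32 vs 39).
P8: worse on stipend (23 vs 39).
No option dominates P9.

none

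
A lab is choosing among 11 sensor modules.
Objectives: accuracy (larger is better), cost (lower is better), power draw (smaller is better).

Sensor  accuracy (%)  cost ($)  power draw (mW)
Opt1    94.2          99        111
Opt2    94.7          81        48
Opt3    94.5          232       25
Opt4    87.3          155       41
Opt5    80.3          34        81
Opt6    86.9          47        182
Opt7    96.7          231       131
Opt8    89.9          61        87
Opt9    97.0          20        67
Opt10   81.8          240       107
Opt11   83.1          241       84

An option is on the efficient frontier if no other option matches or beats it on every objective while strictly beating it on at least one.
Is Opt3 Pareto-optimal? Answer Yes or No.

Opt1: worse on accuracy (94.2 vs 94.5).
Opt2: worse on power draw (48 vs 25).
Opt4: worse on accuracy (87.3 vs 94.5).
Opt5: worse on accuracy (80.3 vs 94.5).
Opt6: worse on accuracy (86.9 vs 94.5).
Opt7: worse on power draw (131 vs 25).
Opt8: worse on accuracy (89.9 vs 94.5).
Opt9: worse on power draw (67 vs 25).
Opt10: worse on accuracy (81.8 vs 94.5).
Opt11: worse on accuracy (83.1 vs 94.5).
No option is at least as good as Opt3 on every objective and strictly better on one.

Yes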